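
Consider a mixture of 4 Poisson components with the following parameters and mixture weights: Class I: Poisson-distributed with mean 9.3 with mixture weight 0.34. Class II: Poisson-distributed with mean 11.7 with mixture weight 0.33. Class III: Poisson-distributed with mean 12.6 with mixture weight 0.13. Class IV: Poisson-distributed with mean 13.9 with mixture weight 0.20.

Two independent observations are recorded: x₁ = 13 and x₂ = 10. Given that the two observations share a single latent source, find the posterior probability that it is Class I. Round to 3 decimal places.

By Bayes' theorem, P(k | x) = P(Z=k) f_k(x) / Σ_j P(Z=j) f_j(x).
Since both observations come from the same component, the likelihood for component k is f_k(x₁)·f_k(x₂).
  L_I = [0.0571557] × [0.121935] = 0.00696927
  L_II = [0.102539] × [0.109863] = 0.0112652
  L_III = [0.109251] × [0.0937199] = 0.010239
  L_IV = [0.106713] × [0.0681854] = 0.0072763
Multiply by the mixture weights:
  P(Z=I)·L_I = 0.34 × 0.00696927 = 0.00236955
  P(Z=II)·L_II = 0.33 × 0.0112652 = 0.00371753
  P(Z=III)·L_III = 0.13 × 0.010239 = 0.00133107
  P(Z=IV)·L_IV = 0.20 × 0.0072763 = 0.00145526
Denominator: 0.00236955 + 0.00371753 + 0.00133107 + 0.00145526 = 0.00887341
Responsibility of Class I: 0.00236955 / 0.00887341 ≈ 0.267

0.267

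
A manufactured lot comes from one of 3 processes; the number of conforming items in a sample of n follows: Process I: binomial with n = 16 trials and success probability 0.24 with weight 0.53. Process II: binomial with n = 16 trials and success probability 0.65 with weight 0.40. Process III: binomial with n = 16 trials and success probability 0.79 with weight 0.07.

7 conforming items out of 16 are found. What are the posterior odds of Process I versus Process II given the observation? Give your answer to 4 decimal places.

1.3305

Since P(k|x) ∝ π_k f_k(x), the posterior odds are π_i f_i(x) / (π_j f_j(x)).
Binomial probabilities:
  f_I = C(16,7)·0.24^7·0.76^9 = 11440·4.58647e-05·0.0845906 = 0.0443841
  f_II = C(16,7)·0.65^7·0.35^9 = 11440·0.0490223·7.88156e-05 = 0.044201
  f_III = C(16,7)·0.79^7·0.21^9 = 11440·0.192039·7.9428e-07 = 0.00174498
Posterior odds = (π_I·f_I) / (π_II·f_II) = (0.53·0.0443841) / (0.40·0.044201) = 0.0235236 / 0.0176804 ≈ 1.3305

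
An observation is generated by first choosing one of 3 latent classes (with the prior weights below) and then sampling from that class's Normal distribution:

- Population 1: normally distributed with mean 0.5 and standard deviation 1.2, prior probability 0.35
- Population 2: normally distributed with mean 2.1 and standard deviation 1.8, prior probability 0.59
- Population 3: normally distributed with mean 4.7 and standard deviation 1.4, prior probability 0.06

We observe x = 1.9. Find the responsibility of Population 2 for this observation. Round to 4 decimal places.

By Bayes' theorem, P(k | x) = π_k f_k(x) / Σ_j π_j f_j(x).
Component likelihoods at x = 1.9:
  p_1 = 0.168332
  p_2 = 0.220271
  p_3 = 0.038565
Weight by the priors:
  π_1·p_1 = 0.35 × 0.168332 = 0.0589163
  π_2·p_2 = 0.59 × 0.220271 = 0.12996
  π_3·p_3 = 0.06 × 0.038565 = 0.0023139
Denominator: 0.0589163 + 0.12996 + 0.0023139 = 0.19119
Responsibility of Population 2: 0.12996 / 0.19119 ≈ 0.6797

0.6797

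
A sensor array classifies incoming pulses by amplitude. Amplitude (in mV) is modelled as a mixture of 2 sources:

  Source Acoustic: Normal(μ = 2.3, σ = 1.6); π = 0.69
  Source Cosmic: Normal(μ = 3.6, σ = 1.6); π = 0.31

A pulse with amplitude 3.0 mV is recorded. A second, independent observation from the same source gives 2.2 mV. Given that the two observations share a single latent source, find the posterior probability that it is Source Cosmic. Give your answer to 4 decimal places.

0.2395

The responsibility of component k is P(Z=k) f_k(x) divided by Σ_j P(Z=j) f_j(x).
Since both observations come from the same component, the likelihood for component k is f_k(x₁)·f_k(x₂).
  f_Acoustic = [0.226583] × [0.248852] = 0.0563857
  f_Cosmic = [0.232409] × [0.170034] = 0.0395176
Multiply by the mixture weights:
  P(Z=Acoustic)·f_Acoustic = 0.69 × 0.0563857 = 0.0389061
  P(Z=Cosmic)·f_Cosmic = 0.31 × 0.0395176 = 0.0122505
Sum: 0.0389061 + 0.0122505 = 0.0511566
Responsibility of Source Cosmic: 0.0122505 / 0.0511566 ≈ 0.2395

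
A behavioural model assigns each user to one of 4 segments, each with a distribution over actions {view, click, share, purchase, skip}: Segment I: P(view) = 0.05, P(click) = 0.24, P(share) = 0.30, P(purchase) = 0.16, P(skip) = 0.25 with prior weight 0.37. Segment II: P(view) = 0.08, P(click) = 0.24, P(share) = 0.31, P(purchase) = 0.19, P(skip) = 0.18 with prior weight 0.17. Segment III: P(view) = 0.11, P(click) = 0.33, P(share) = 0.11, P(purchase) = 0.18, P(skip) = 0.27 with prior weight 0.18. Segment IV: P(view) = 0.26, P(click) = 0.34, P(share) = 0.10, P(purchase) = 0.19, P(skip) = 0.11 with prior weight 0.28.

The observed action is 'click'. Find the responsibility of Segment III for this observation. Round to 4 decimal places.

0.2090

Apply Bayes' rule: the posterior for each component is proportional to its prior times its likelihood at x.
Component likelihoods at x = 'click':
  f_I = 0.24
  f_II = 0.24
  f_III = 0.33
  f_IV = 0.34
Prior × likelihood for each component:
  π_I·f_I = 0.37 × 0.24 = 0.0888
  π_II·f_II = 0.17 × 0.24 = 0.0408
  π_III·f_III = 0.18 × 0.33 = 0.0594
  π_IV·f_IV = 0.28 × 0.34 = 0.0952
Normaliser: 0.0888 + 0.0408 + 0.0594 + 0.0952 = 0.2842
P(Segment III | x) = 0.0594 / 0.2842 ≈ 0.2090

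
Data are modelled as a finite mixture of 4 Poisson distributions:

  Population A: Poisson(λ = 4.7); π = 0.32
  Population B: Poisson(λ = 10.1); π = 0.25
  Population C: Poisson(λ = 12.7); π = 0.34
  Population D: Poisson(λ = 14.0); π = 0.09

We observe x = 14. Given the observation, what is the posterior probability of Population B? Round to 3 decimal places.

0.238

By Bayes' theorem, P(k | x) = w_k f_k(x) / Σ_j w_j f_j(x).
Poisson probabilities:
  p_A = 0.00026778
  p_B = 0.0541647
  p_C = 0.0993811
  p_D = 0.105989
Multiply by the mixture weights:
  w_A·p_A = 0.32 × 0.00026778 = 8.56895e-05
  w_B·p_B = 0.25 × 0.0541647 = 0.0135412
  w_C·p_C = 0.34 × 0.0993811 = 0.0337896
  w_D·p_D = 0.09 × 0.105989 = 0.00953902
Marginal: 8.56895e-05 + 0.0135412 + 0.0337896 + 0.00953902 = 0.0569555
Responsibility of Population B: 0.0135412 / 0.0569555 ≈ 0.238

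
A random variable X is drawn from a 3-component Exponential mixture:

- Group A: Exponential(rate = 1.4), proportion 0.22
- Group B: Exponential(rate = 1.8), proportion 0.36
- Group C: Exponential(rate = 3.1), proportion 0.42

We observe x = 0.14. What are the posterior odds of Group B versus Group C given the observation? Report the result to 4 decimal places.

Only the two components matter; the odds are (π_i f_i(x)) / (π_j f_j(x)).
Evaluate each component's likelihood at the observed value:
  p_A = 1.15082
  p_B = 1.39904
  p_C = 2.00853
0.503655 / 0.843582 ≈ 0.5970

0.5970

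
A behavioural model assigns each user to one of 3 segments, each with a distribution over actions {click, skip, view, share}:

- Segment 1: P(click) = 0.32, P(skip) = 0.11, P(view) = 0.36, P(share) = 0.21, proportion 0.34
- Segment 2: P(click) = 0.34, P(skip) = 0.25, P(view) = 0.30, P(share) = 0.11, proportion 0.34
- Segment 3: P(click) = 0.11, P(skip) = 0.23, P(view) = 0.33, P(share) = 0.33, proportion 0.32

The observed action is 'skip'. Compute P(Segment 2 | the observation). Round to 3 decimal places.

The responsibility of component k is π_k f_k(x) divided by Σ_j π_j f_j(x).
Component likelihoods at x = 'skip':
  p_1 = 0.11
  p_2 = 0.25
  p_3 = 0.23
Weight by the priors:
  π_1·p_1 = 0.34 × 0.11 = 0.0374
  π_2·p_2 = 0.34 × 0.25 = 0.085
  π_3·p_3 = 0.32 × 0.23 = 0.0736
Denominator: 0.0374 + 0.085 + 0.0736 = 0.196
So the posterior for Segment 2 is 0.085 / 0.196 ≈ 0.434.

0.434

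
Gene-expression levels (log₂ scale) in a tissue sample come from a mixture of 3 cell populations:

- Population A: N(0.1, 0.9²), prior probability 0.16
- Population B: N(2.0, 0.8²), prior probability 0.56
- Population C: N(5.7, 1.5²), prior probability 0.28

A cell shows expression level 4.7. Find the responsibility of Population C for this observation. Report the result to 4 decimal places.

0.9845

By Bayes' theorem, P(k | x) = P(Z=k) f_k(x) / Σ_j P(Z=j) f_j(x).
Component likelihoods at x = 4.7:
  L_A = 9.41957e-07
  L_B = 0.0016764
  L_C = 0.212965
Prior × likelihood for each component:
  P(Z=A)·L_A = 0.16 × 9.41957e-07 = 1.50713e-07
  P(Z=B)·L_B = 0.56 × 0.0016764 = 0.000938783
  P(Z=C)·L_C = 0.28 × 0.212965 = 0.0596303
Denominator: 1.50713e-07 + 0.000938783 + 0.0596303 = 0.0605692
P(Population C | 4.7) ≈ 0.9845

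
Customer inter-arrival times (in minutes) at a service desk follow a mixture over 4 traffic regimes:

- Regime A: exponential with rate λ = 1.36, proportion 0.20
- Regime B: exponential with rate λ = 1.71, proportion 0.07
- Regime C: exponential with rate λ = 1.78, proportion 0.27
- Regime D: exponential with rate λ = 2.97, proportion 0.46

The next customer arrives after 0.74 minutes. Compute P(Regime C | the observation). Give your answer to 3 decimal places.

The responsibility of component k is π_k f_k(x) divided by Σ_j π_j f_j(x).
Exponential densities:
  f_A = 0.497124
  f_B = 0.482436
  f_C = 0.476834
  f_D = 0.32981
Weight by the priors:
  π_A·f_A = 0.20 × 0.497124 = 0.0994248
  π_B·f_B = 0.07 × 0.482436 = 0.0337705
  π_C·f_C = 0.27 × 0.476834 = 0.128745
  π_D·f_D = 0.46 × 0.32981 = 0.151713
Evidence: 0.0994248 + 0.0337705 + 0.128745 + 0.151713 = 0.413653
P(Regime C | data) = 0.128745 / 0.413653 ≈ 0.311

0.311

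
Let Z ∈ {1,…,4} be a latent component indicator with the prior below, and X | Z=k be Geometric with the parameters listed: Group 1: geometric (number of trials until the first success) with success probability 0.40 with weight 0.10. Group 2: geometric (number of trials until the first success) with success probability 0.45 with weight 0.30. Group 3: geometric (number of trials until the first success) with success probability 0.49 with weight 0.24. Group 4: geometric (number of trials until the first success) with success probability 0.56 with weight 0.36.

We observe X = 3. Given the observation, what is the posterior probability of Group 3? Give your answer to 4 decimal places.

Posterior ∝ prior × likelihood, so P(k | x) ∝ π_k f_k(x); normalise over all components.
Component likelihoods at x = 3:
  f_1 = 0.144
  f_2 = 0.136125
  f_3 = 0.127449
  f_4 = 0.108416
Unnormalised posteriors:
  π_1·f_1 = 0.10 × 0.144 = 0.0144
  π_2·f_2 = 0.30 × 0.136125 = 0.0408375
  π_3·f_3 = 0.24 × 0.127449 = 0.0305878
  π_4·f_4 = 0.36 × 0.108416 = 0.0390298
Evidence: 0.0144 + 0.0408375 + 0.0305878 + 0.0390298 = 0.124855
P(Group 3 | the observation) = 0.0305878 / 0.124855 ≈ 0.2450

0.2450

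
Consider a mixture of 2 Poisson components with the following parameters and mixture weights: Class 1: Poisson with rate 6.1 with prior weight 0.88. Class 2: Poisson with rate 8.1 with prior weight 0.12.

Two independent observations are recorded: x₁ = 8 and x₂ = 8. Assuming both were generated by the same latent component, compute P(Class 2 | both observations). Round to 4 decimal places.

0.1892

Posterior ∝ prior × likelihood, so P(k | x) ∝ w_k f_k(x); normalise over all components.
Since both observations come from the same component, the likelihood for component k is f_k(x₁)·f_k(x₂).
  L_1 = [0.10664] × [0.10664] = 0.0113722
  L_2 = [0.1395] × [0.1395] = 0.0194603
Unnormalised posteriors:
  w_1·L_1 = 0.88 × 0.0113722 = 0.0100075
  w_2·L_2 = 0.12 × 0.0194603 = 0.00233523
Evidence: 0.0100075 + 0.00233523 = 0.0123427
P(Class 2 | data) ≈ 0.1892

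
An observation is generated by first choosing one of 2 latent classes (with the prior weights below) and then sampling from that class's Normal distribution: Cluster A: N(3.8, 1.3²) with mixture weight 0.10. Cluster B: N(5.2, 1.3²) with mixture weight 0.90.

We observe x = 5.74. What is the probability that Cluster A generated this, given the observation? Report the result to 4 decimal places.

0.0383

Posterior ∝ prior × likelihood, so P(k | x) ∝ π_k f_k(x); normalise over all components.
Normal densities:
  L_A = (1/(1.3·√(2π)))·exp(−(5.74−3.8)²/(2·1.3²)) = 0.306879·exp(-1.11349) = 0.100782
  L_B = (1/(1.3·√(2π)))·exp(−(5.74−5.2)²/(2·1.3²)) = 0.306879·exp(-0.08627) = 0.281513
Weight by the priors:
  π_A·L_A = 0.10 × 0.100782 = 0.0100782
  π_B·L_B = 0.90 × 0.281513 = 0.253362
Normaliser: 0.0100782 + 0.253362 = 0.26344
P(Cluster A | data) ≈ 0.0383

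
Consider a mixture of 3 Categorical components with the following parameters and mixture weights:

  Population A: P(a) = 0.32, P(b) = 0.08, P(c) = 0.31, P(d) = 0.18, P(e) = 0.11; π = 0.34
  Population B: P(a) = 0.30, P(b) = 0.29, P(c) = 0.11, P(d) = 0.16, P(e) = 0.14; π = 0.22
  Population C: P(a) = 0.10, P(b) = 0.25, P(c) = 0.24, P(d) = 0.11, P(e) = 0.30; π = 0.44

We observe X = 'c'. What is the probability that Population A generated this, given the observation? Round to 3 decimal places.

0.448

The responsibility of component k is π_k f_k(x) divided by Σ_j π_j f_j(x).
Categorical probabilities:
  L_A = 0.31
  L_B = 0.11
  L_C = 0.24
Weight by the priors:
  π_A·L_A = 0.34 × 0.31 = 0.1054
  π_B·L_B = 0.22 × 0.11 = 0.0242
  π_C·L_C = 0.44 × 0.24 = 0.1056
Marginal: 0.1054 + 0.0242 + 0.1056 = 0.2352
Responsibility of Population A: 0.1054 / 0.2352 ≈ 0.448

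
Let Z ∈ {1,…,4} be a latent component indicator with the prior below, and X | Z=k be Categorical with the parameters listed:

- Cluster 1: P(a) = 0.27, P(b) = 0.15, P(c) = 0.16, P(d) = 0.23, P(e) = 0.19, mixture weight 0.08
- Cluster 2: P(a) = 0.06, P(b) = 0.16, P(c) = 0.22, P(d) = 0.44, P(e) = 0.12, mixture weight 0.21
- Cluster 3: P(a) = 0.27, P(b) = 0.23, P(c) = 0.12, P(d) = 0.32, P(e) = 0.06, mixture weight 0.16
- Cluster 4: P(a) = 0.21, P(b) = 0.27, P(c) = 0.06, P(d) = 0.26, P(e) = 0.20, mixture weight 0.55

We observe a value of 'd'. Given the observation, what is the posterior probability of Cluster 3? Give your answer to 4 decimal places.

By Bayes' theorem, P(k | x) = π_k f_k(x) / Σ_j π_j f_j(x).
Component likelihoods at x = 'd':
  L_1 = P(d | comp) = 0.23
  L_2 = P(d | comp) = 0.44
  L_3 = P(d | comp) = 0.32
  L_4 = P(d | comp) = 0.26
Multiply by the mixture weights:
  π_1·L_1 = 0.08 × 0.23 = 0.0184
  π_2·L_2 = 0.21 × 0.44 = 0.0924
  π_3·L_3 = 0.16 × 0.32 = 0.0512
  π_4·L_4 = 0.55 × 0.26 = 0.143
Sum: 0.0184 + 0.0924 + 0.0512 + 0.143 = 0.305
So the posterior for Cluster 3 is 0.0512 / 0.305 ≈ 0.1679.

0.1679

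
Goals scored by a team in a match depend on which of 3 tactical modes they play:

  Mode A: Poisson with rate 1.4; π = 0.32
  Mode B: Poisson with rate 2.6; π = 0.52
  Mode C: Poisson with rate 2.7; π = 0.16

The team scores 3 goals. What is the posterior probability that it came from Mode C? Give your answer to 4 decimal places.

0.1912

The responsibility of component k is π_k f_k(x) divided by Σ_j π_j f_j(x).
Component likelihoods at x = 3 goals:
  L_A = 0.112777
  L_B = 0.217572
  L_C = 0.220468
Weight by the priors:
  π_A·L_A = 0.32 × 0.112777 = 0.0360886
  π_B·L_B = 0.52 × 0.217572 = 0.113137
  π_C·L_C = 0.16 × 0.220468 = 0.0352748
Evidence: 0.0360886 + 0.113137 + 0.0352748 = 0.184501
P(Mode C | the observation) = 0.0352748 / 0.184501 ≈ 0.1912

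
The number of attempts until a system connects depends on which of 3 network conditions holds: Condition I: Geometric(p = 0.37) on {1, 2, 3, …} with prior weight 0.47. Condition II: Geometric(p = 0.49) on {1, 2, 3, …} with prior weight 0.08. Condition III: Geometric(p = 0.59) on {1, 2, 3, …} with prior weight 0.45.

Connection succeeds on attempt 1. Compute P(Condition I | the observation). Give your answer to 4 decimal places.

0.3634

P(component k | x) = P(Z=k)·f_k(x) / marginal(x), where marginal(x) = Σ_j P(Z=j)·f_j(x).
Component likelihoods at x = 1:
  p_I = 0.37
  p_II = 0.49
  p_III = 0.59
Multiply by the mixture weights:
  P(Z=I)·p_I = 0.47 × 0.37 = 0.1739
  P(Z=II)·p_II = 0.08 × 0.49 = 0.0392
  P(Z=III)·p_III = 0.45 × 0.59 = 0.2655
Sum: 0.1739 + 0.0392 + 0.2655 = 0.4786
P(Condition I | data) ≈ 0.3634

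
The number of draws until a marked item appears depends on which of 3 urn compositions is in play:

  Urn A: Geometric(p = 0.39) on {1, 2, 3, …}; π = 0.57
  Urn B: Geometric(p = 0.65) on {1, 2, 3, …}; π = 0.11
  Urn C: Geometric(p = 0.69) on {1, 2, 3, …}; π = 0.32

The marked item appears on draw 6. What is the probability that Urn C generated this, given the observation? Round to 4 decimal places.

By Bayes' theorem, P(k | x) = w_k f_k(x) / Σ_j w_j f_j(x).
Evaluate each component's likelihood at the observed value:
  f_A = 0.39·(1−0.39)^5 = 0.39·0.0844596 = 0.0329393
  f_B = 0.65·(1−0.65)^5 = 0.65·0.00525219 = 0.00341392
  f_C = 0.69·(1−0.69)^5 = 0.69·0.00286292 = 0.00197541
Weight by the priors:
  w_A·f_A = 0.57 × 0.0329393 = 0.0187754
  w_B·f_B = 0.11 × 0.00341392 = 0.000375531
  w_C·f_C = 0.32 × 0.00197541 = 0.000632132
Sum: 0.0187754 + 0.000375531 + 0.000632132 = 0.019783
Responsibility of Urn C: 0.000632132 / 0.019783 ≈ 0.0320

0.0320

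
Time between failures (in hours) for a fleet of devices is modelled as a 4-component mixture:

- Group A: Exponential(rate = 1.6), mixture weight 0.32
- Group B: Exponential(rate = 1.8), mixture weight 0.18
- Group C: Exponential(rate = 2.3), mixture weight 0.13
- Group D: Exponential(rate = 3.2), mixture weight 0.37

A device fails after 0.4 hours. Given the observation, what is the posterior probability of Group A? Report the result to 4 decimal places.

Posterior ∝ prior × likelihood, so P(k | x) ∝ π_k f_k(x); normalise over all components.
Evaluate each component's likelihood at the observed value:
  p_A = 0.843668
  p_B = 0.876154
  p_C = 0.916594
  p_D = 0.889719
Weight by the priors:
  π_A·p_A = 0.32 × 0.843668 = 0.269974
  π_B·p_B = 0.18 × 0.876154 = 0.157708
  π_C·p_C = 0.13 × 0.916594 = 0.119157
  π_D·p_D = 0.37 × 0.889719 = 0.329196
Sum: 0.269974 + 0.157708 + 0.119157 + 0.329196 = 0.876035
So the posterior for Group A is 0.269974 / 0.876035 ≈ 0.3082.

0.3082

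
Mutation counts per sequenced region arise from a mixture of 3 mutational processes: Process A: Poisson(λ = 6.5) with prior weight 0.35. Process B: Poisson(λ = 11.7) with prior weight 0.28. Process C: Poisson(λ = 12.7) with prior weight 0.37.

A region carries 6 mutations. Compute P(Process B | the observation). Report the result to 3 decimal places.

Apply Bayes' rule: the posterior for each component is proportional to its prior times its likelihood at x.
Poisson probabilities:
  p_A = 0.157483
  p_B = 0.0295486
  p_C = 0.0177807
Multiply by the mixture weights:
  π_A·p_A = 0.35 × 0.157483 = 0.055119
  π_B·p_B = 0.28 × 0.0295486 = 0.00827361
  π_C·p_C = 0.37 × 0.0177807 = 0.00657887
Evidence: 0.055119 + 0.00827361 + 0.00657887 = 0.0699715
Responsibility of Process B: 0.00827361 / 0.0699715 ≈ 0.118

0.118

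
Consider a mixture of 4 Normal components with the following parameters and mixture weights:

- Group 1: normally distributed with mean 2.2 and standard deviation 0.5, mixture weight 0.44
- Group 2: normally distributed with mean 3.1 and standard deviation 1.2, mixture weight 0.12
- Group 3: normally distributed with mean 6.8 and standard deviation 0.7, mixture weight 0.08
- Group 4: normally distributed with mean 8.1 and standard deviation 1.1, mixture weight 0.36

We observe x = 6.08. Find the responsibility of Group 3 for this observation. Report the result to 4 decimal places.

Posterior ∝ prior × likelihood, so P(k | x) ∝ P(Z=k) f_k(x); normalise over all components.
Evaluate each component's likelihood at the observed value:
  f_1 = 6.6966e-14
  f_2 = 0.0152263
  f_3 = 0.335799
  f_4 = 0.067181
Unnormalised posteriors:
  P(Z=1)·f_1 = 0.44 × 6.6966e-14 = 2.9465e-14
  P(Z=2)·f_2 = 0.12 × 0.0152263 = 0.00182715
  P(Z=3)·f_3 = 0.08 × 0.335799 = 0.0268639
  P(Z=4)·f_4 = 0.36 × 0.067181 = 0.0241852
Normaliser: 2.9465e-14 + 0.00182715 + 0.0268639 + 0.0241852 = 0.0528762
P(Group 3 | data) = 0.0268639 / 0.0528762 ≈ 0.5081

0.5081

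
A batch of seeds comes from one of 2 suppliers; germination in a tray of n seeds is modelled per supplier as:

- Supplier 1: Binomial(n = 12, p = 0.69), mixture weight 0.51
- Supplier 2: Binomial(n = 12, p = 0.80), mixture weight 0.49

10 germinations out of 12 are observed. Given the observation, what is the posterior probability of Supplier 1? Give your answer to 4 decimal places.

By Bayes' theorem, P(k | x) = P(Z=k) f_k(x) / Σ_j P(Z=j) f_j(x).
Component likelihoods at x = 10 germinations out of 12:
  p_1 = C(12,10)·0.69^10·0.31^2 = 66·0.0244619·0.0961 = 0.155152
  p_2 = C(12,10)·0.80^10·0.20^2 = 66·0.107374·0.04 = 0.283468
Multiply by the mixture weights:
  P(Z=1)·p_1 = 0.51 × 0.155152 = 0.0791277
  P(Z=2)·p_2 = 0.49 × 0.283468 = 0.138899
Sum: 0.0791277 + 0.138899 = 0.218027
P(Supplier 1 | the observation) ≈ 0.3629

0.3629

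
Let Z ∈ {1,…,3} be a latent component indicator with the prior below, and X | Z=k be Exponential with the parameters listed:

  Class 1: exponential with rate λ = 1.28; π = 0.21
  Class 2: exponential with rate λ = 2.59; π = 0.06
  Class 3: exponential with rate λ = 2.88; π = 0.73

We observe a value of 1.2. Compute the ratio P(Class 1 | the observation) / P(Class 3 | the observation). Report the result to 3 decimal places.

Only the two components matter; the odds are (π_i f_i(x)) / (π_j f_j(x)).
Exponential densities:
  L_1 = 1.28·e^(−1.28·1.2) = 1.28·e^(−1.5360) = 0.275508
  L_2 = 2.59·e^(−2.59·1.2) = 2.59·e^(−3.1080) = 0.115748
  L_3 = 2.88·e^(−2.88·1.2) = 2.88·e^(−3.4560) = 0.0908805
Odds = (0.21/0.73) × (0.275508/0.0908805) = 0.287671 × 3.03154 ≈ 0.872

0.872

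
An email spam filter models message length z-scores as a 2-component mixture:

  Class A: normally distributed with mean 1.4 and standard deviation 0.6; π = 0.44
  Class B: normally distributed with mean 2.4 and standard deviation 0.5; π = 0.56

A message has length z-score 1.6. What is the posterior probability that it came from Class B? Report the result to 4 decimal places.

0.3098

Posterior ∝ prior × likelihood, so P(k | x) ∝ π_k f_k(x); normalise over all components.
Evaluate each component's likelihood at the observed value:
  f_A = (1/(0.6·√(2π)))·exp(−(1.6−1.4)²/(2·0.6²)) = 0.664904·exp(-0.05556) = 0.628972
  f_B = (1/(0.5·√(2π)))·exp(−(1.6−2.4)²/(2·0.5²)) = 0.797885·exp(-1.28000) = 0.221842
Multiply by the mixture weights:
  π_A·f_A = 0.44 × 0.628972 = 0.276748
  π_B·f_B = 0.56 × 0.221842 = 0.124231
Evidence: 0.276748 + 0.124231 = 0.400979
P(Class B | the observation) ≈ 0.3098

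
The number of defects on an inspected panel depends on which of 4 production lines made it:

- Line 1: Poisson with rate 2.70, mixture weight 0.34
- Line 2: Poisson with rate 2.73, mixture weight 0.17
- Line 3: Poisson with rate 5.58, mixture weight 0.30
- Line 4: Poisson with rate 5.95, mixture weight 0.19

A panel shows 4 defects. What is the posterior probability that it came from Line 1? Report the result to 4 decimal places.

Posterior ∝ prior × likelihood, so P(k | x) ∝ π_k f_k(x); normalise over all components.
Poisson probabilities:
  p_1 = e^(−2.70)·2.70^4/4! = 0.148816
  p_2 = e^(−2.73)·2.73^4/4! = 0.150944
  p_3 = e^(−5.58)·5.58^4/4! = 0.152392
  p_4 = e^(−5.95)·5.95^4/4! = 0.136083
Prior × likelihood for each component:
  π_1·p_1 = 0.34 × 0.148816 = 0.0505973
  π_2·p_2 = 0.17 × 0.150944 = 0.0256605
  π_3·p_3 = 0.30 × 0.152392 = 0.0457176
  π_4·p_4 = 0.19 × 0.136083 = 0.0258558
Sum: 0.0505973 + 0.0256605 + 0.0457176 + 0.0258558 = 0.147831
Responsibility of Line 1: 0.0505973 / 0.147831 ≈ 0.3423

0.3423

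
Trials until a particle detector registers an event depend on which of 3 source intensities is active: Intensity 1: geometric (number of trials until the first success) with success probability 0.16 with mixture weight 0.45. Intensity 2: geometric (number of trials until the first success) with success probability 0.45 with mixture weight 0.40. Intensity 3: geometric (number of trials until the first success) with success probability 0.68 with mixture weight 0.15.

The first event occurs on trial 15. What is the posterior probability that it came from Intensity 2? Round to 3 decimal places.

0.007

Posterior ∝ prior × likelihood, so P(k | x) ∝ w_k f_k(x); normalise over all components.
Component likelihoods at x = 15:
  p_1 = 0.0139325
  p_2 = 0.000104301
  p_3 = 8.02802e-08
Prior × likelihood for each component:
  w_1·p_1 = 0.45 × 0.0139325 = 0.00626964
  w_2·p_2 = 0.40 × 0.000104301 = 4.17206e-05
  w_3·p_3 = 0.15 × 8.02802e-08 = 1.2042e-08
Sum: 0.00626964 + 4.17206e-05 + 1.2042e-08 = 0.00631137
Responsibility of Intensity 2: 4.17206e-05 / 0.00631137 ≈ 0.007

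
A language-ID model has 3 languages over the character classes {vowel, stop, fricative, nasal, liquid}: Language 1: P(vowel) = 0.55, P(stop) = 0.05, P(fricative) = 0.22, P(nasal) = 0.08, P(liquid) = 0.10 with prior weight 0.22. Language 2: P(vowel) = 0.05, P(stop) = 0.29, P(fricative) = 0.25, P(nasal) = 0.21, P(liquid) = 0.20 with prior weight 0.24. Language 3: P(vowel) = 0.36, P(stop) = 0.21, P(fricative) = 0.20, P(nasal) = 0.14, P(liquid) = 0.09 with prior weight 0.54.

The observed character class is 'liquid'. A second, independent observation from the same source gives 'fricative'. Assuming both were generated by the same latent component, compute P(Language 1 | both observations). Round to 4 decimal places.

Apply Bayes' rule: the posterior for each component is proportional to its prior times its likelihood at x.
Since both observations come from the same component, the likelihood for component k is f_k(x₁)·f_k(x₂).
  f_1 = [P(liquid | comp) = 0.10] × [0.22] = 0.022
  f_2 = [P(liquid | comp) = 0.20] × [0.25] = 0.05
  f_3 = [P(liquid | comp) = 0.09] × [0.2] = 0.018
Unnormalised posteriors:
  w_1·f_1 = 0.22 × 0.022 = 0.00484
  w_2·f_2 = 0.24 × 0.05 = 0.012
  w_3·f_3 = 0.54 × 0.018 = 0.00972
Evidence: 0.00484 + 0.012 + 0.00972 = 0.02656
Responsibility of Language 1: 0.00484 / 0.02656 ≈ 0.1822

0.1822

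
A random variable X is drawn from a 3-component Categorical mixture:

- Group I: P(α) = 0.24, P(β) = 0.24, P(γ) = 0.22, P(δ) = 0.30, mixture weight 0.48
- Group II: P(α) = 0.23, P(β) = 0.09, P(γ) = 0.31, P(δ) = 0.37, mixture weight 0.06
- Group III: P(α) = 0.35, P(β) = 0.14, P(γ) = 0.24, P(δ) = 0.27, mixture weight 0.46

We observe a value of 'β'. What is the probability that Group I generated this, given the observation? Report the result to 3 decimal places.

P(component k | x) = π_k·f_k(x) / marginal(x), where marginal(x) = Σ_j π_j·f_j(x).
Component likelihoods at x = 'β':
  p_I = 0.24
  p_II = 0.09
  p_III = 0.14
Unnormalised posteriors:
  π_I·p_I = 0.48 × 0.24 = 0.1152
  π_II·p_II = 0.06 × 0.09 = 0.0054
  π_III·p_III = 0.46 × 0.14 = 0.0644
Denominator: 0.1152 + 0.0054 + 0.0644 = 0.185
P(Group I | data) = 0.1152 / 0.185 ≈ 0.623

0.623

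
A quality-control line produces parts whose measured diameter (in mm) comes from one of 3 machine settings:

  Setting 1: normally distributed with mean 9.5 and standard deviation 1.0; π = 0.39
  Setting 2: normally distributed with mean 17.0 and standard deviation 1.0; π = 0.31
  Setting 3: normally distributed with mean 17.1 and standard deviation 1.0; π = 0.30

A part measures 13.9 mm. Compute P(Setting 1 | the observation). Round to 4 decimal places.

The responsibility of component k is P(Z=k) f_k(x) divided by Σ_j P(Z=j) f_j(x).
Evaluate each component's likelihood at the observed value:
  L_1 = 2.49425e-05
  L_2 = 0.00326682
  L_3 = 0.00238409
Weight by the priors:
  P(Z=1)·L_1 = 0.39 × 2.49425e-05 = 9.72756e-06
  P(Z=2)·L_2 = 0.31 × 0.00326682 = 0.00101271
  P(Z=3)·L_3 = 0.30 × 0.00238409 = 0.000715226
Evidence: 9.72756e-06 + 0.00101271 + 0.000715226 = 0.00173767
P(Setting 1 | the observation) ≈ 0.0056

0.0056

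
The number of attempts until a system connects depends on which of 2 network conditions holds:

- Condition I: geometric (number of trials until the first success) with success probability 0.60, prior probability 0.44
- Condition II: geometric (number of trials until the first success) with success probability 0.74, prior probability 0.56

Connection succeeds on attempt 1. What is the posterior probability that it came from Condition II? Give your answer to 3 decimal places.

0.611

P(component k | x) = w_k·f_k(x) / marginal(x), where marginal(x) = Σ_j w_j·f_j(x).
Geometric probabilities:
  f_I = 0.60·(1−0.60)^0 = 0.60·1 = 0.6
  f_II = 0.74·(1−0.74)^0 = 0.74·1 = 0.74
Prior × likelihood for each component:
  w_I·f_I = 0.44 × 0.6 = 0.264
  w_II·f_II = 0.56 × 0.74 = 0.4144
Normaliser: 0.264 + 0.4144 = 0.6784
P(Condition II | the observation) = 0.4144 / 0.6784 ≈ 0.611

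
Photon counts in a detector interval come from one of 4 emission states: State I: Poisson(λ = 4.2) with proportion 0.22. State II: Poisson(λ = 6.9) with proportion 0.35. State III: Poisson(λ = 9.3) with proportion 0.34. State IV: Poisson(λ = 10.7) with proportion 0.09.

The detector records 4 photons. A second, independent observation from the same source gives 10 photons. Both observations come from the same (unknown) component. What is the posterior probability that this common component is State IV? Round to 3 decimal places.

0.035

P(component k | x) = π_k·f_k(x) / marginal(x), where marginal(x) = Σ_j π_j·f_j(x).
Since both observations come from the same component, the likelihood for component k is f_k(x₁)·f_k(x₂).
  p_I = [0.194424] × [0.00705819] = 0.00137228
  p_II = [0.0951816] × [0.0679354] = 0.0064662
  p_III = [0.0284959] × [0.121935] = 0.00347464
  p_IV = [0.0123133] × [0.122215] = 0.00150486
Unnormalised posteriors:
  π_I·p_I = 0.22 × 0.00137228 = 0.000301901
  π_II·p_II = 0.35 × 0.0064662 = 0.00226317
  π_III·p_III = 0.34 × 0.00347464 = 0.00118138
  π_IV·p_IV = 0.09 × 0.00150486 = 0.000135438
Evidence: 0.000301901 + 0.00226317 + 0.00118138 + 0.000135438 = 0.00388189
So the posterior for State IV is 0.000135438 / 0.00388189 ≈ 0.035.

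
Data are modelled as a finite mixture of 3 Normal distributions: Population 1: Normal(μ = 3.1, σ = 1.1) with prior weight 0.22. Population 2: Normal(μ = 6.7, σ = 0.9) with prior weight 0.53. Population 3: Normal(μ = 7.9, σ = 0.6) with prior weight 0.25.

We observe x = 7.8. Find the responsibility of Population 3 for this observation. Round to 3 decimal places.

0.596

Posterior ∝ prior × likelihood, so P(k | x) ∝ π_k f_k(x); normalise over all components.
Evaluate each component's likelihood at the observed value:
  p_1 = 3.93762e-05
  p_2 = 0.210033
  p_3 = 0.655733
Weight by the priors:
  π_1·p_1 = 0.22 × 3.93762e-05 = 8.66277e-06
  π_2·p_2 = 0.53 × 0.210033 = 0.111317
  π_3·p_3 = 0.25 × 0.655733 = 0.163933
Normaliser: 8.66277e-06 + 0.111317 + 0.163933 = 0.275259
So the posterior for Population 3 is 0.163933 / 0.275259 ≈ 0.596.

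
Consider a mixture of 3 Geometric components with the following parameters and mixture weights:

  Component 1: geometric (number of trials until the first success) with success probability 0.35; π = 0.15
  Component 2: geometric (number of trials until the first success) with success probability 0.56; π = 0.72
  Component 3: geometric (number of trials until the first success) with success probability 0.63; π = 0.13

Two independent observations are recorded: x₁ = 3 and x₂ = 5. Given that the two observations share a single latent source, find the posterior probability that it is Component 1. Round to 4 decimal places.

By Bayes' theorem, P(k | x) = P(Z=k) f_k(x) / Σ_j P(Z=j) f_j(x).
Since both observations come from the same component, the likelihood for component k is f_k(x₁)·f_k(x₂).
  p_1 = [0.35·(1−0.35)^2 = 0.35·0.4225 = 0.147875] × [0.0624772] = 0.00923881
  p_2 = [0.56·(1−0.56)^2 = 0.56·0.1936 = 0.108416] × [0.0209893] = 0.00227558
  p_3 = [0.63·(1−0.63)^2 = 0.63·0.1369 = 0.086247] × [0.0118072] = 0.00101834
Prior × likelihood for each component:
  P(Z=1)·p_1 = 0.15 × 0.00923881 = 0.00138582
  P(Z=2)·p_2 = 0.72 × 0.00227558 = 0.00163842
  P(Z=3)·p_3 = 0.13 × 0.00101834 = 0.000132384
Marginal: 0.00138582 + 0.00163842 + 0.000132384 = 0.00315662
P(Component 1 | data) = 0.00138582 / 0.00315662 ≈ 0.4390

0.4390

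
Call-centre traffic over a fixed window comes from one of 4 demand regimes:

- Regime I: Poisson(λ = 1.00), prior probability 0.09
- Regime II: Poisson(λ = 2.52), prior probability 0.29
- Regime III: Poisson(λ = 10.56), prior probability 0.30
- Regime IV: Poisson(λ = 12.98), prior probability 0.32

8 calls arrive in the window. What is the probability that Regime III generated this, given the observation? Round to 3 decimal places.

0.655

P(component k | x) = π_k·f_k(x) / marginal(x), where marginal(x) = Σ_j π_j·f_j(x).
Poisson probabilities:
  L_I = e^(−1.00)·1.00^8/8! = 9.12399e-06
  L_II = e^(−2.52)·2.52^8/8! = 0.00324535
  L_III = e^(−10.56)·10.56^8/8! = 0.0994583
  L_IV = e^(−12.98)·12.98^8/8! = 0.0460824
Unnormalised posteriors:
  π_I·L_I = 0.09 × 9.12399e-06 = 8.21159e-07
  π_II·L_II = 0.29 × 0.00324535 = 0.000941152
  π_III·L_III = 0.30 × 0.0994583 = 0.0298375
  π_IV·L_IV = 0.32 × 0.0460824 = 0.0147464
Evidence: 8.21159e-07 + 0.000941152 + 0.0298375 + 0.0147464 = 0.0455258
P(Regime III | 8 calls) ≈ 0.655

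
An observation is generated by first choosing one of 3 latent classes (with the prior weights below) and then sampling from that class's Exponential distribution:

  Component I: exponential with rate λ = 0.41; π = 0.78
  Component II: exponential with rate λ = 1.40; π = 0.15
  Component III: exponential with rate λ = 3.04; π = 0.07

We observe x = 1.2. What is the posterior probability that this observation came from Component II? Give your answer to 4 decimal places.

0.1629

P(component k | x) = π_k·f_k(x) / marginal(x), where marginal(x) = Σ_j π_j·f_j(x).
Evaluate each component's likelihood at the observed value:
  p_I = 0.250675
  p_II = 0.260924
  p_III = 0.0791712
Weight by the priors:
  π_I·p_I = 0.78 × 0.250675 = 0.195526
  π_II·p_II = 0.15 × 0.260924 = 0.0391385
  π_III·p_III = 0.07 × 0.0791712 = 0.00554199
Evidence: 0.195526 + 0.0391385 + 0.00554199 = 0.240207
P(Component II | the observation) ≈ 0.1629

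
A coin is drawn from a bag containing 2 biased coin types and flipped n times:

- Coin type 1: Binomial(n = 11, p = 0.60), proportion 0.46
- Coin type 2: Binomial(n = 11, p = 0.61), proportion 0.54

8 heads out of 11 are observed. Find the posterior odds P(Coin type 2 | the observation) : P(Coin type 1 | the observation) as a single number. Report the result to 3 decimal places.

1.242

Since P(k|x) ∝ π_k f_k(x), the posterior odds are π_i f_i(x) / (π_j f_j(x)).
Component likelihoods at x = 8 heads out of 11:
  L_1 = C(11,8)·0.60^8·0.40^3 = 165·0.0167962·0.064 = 0.177367
  L_2 = C(11,8)·0.61^8·0.39^3 = 165·0.0191707·0.059319 = 0.187636
0.101324 / 0.081589 ≈ 1.242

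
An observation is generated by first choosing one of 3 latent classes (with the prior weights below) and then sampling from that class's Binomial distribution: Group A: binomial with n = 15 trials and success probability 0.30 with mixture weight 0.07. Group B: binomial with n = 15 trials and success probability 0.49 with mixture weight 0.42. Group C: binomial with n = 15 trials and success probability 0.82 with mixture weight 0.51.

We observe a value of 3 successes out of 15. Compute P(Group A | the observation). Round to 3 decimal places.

The responsibility of component k is w_k f_k(x) divided by Σ_j w_j f_j(x).
Evaluate each component's likelihood at the observed value:
  p_A = C(15,3)·0.30^3·0.70^12 = 455·0.027·0.0138413 = 0.17004
  p_B = C(15,3)·0.49^3·0.51^12 = 455·0.117649·0.000309629 = 0.0165746
  p_C = C(15,3)·0.82^3·0.18^12 = 455·0.551368·1.15683e-09 = 2.90217e-07
Weight by the priors:
  w_A·p_A = 0.07 × 0.17004 = 0.0119028
  w_B·p_B = 0.42 × 0.0165746 = 0.00696131
  w_C·p_C = 0.51 × 2.90217e-07 = 1.48011e-07
Marginal: 0.0119028 + 0.00696131 + 1.48011e-07 = 0.0188643
P(Group A | 3 successes out of 15) = 0.0119028 / 0.0188643 ≈ 0.631

0.631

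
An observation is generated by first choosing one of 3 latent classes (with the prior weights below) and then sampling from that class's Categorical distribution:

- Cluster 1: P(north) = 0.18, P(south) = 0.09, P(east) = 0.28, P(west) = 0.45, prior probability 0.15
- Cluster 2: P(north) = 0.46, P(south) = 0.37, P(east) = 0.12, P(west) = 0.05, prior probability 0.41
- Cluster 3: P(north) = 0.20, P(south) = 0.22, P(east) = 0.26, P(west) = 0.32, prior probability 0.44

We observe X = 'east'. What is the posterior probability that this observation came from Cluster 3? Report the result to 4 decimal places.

0.5564

Apply Bayes' rule: the posterior for each component is proportional to its prior times its likelihood at x.
Component likelihoods at x = 'east':
  p_1 = P(east | comp) = 0.28
  p_2 = P(east | comp) = 0.12
  p_3 = P(east | comp) = 0.26
Weight by the priors:
  w_1·p_1 = 0.15 × 0.28 = 0.042
  w_2·p_2 = 0.41 × 0.12 = 0.0492
  w_3·p_3 = 0.44 × 0.26 = 0.1144
Sum: 0.042 + 0.0492 + 0.1144 = 0.2056
P(Cluster 3 | data) = 0.1144 / 0.2056 ≈ 0.5564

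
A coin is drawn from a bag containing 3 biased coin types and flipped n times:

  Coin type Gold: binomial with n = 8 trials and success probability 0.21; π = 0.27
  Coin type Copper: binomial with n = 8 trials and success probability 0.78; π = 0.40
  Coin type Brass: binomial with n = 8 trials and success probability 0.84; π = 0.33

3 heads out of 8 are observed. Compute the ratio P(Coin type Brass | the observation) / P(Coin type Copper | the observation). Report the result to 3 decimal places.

0.210

Only the two components matter; the odds are (w_i f_i(x)) / (w_j f_j(x)).
Evaluate each component's likelihood at the observed value:
  L_Gold = C(8,3)·0.21^3·0.79^5 = 56·0.009261·0.307706 = 0.159581
  L_Copper = C(8,3)·0.78^3·0.22^5 = 56·0.474552·0.000515363 = 0.0136957
  L_Brass = C(8,3)·0.84^3·0.16^5 = 56·0.592704·0.000104858 = 0.00348037
Posterior odds = (w_Brass·L_Brass) / (w_Copper·L_Copper) = (0.33·0.00348037) / (0.40·0.0136957) = 0.00114852 / 0.00547829 ≈ 0.210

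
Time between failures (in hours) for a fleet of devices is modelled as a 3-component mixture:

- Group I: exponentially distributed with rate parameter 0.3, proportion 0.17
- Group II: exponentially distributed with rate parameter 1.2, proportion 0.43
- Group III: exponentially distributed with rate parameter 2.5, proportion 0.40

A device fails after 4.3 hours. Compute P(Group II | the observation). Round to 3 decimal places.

Apply Bayes' rule: the posterior for each component is proportional to its prior times its likelihood at x.
Exponential densities:
  L_I = 0.3·e^(−0.3·4.3) = 0.3·e^(−1.2900) = 0.0825812
  L_II = 1.2·e^(−1.2·4.3) = 1.2·e^(−5.1600) = 0.00689004
  L_III = 2.5·e^(−2.5·4.3) = 2.5·e^(−10.7500) = 5.36135e-05
Weight by the priors:
  π_I·L_I = 0.17 × 0.0825812 = 0.0140388
  π_II·L_II = 0.43 × 0.00689004 = 0.00296272
  π_III·L_III = 0.40 × 5.36135e-05 = 2.14454e-05
Evidence: 0.0140388 + 0.00296272 + 2.14454e-05 = 0.017023
P(Group II | data) ≈ 0.174

0.174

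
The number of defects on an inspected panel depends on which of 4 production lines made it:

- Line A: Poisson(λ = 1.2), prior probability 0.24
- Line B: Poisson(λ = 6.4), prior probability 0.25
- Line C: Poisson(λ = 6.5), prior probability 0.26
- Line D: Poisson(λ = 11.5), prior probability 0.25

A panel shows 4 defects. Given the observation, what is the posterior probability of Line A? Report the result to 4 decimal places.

Apply Bayes' rule: the posterior for each component is proportional to its prior times its likelihood at x.
Component likelihoods at x = 4 defects:
  p_A = e^(−1.2)·1.2^4/4! = 0.0260232
  p_B = e^(−6.4)·6.4^4/4! = 0.116151
  p_C = e^(−6.5)·6.5^4/4! = 0.111822
  p_D = e^(−11.5)·11.5^4/4! = 0.00738233
Multiply by the mixture weights:
  w_A·p_A = 0.24 × 0.0260232 = 0.00624556
  w_B·p_B = 0.25 × 0.116151 = 0.0290378
  w_C·p_C = 0.26 × 0.111822 = 0.0290738
  w_D·p_D = 0.25 × 0.00738233 = 0.00184558
Evidence: 0.00624556 + 0.0290378 + 0.0290738 + 0.00184558 = 0.0662027
So the posterior for Line A is 0.00624556 / 0.0662027 ≈ 0.0943.

0.0943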